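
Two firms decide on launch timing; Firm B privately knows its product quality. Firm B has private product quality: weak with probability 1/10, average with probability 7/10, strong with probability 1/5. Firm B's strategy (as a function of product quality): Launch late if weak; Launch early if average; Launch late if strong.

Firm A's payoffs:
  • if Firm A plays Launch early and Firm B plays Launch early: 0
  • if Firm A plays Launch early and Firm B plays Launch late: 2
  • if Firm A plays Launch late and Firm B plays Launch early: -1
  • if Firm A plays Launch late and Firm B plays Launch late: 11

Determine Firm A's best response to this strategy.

Launch late

E[Launch early] = 1/10·(2) + 7/10·(0) + 1/5·(2) = 3/5
E[Launch late] = 1/10·(11) + 7/10·(-1) + 1/5·(11) = 13/5
Best response: Launch late (13/5 is the largest).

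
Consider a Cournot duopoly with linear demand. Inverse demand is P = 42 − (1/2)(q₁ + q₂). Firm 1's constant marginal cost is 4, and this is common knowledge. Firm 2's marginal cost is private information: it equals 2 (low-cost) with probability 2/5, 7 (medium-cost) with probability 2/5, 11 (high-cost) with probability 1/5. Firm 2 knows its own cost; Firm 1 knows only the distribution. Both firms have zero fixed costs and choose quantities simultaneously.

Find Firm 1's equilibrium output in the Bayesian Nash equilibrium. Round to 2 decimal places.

Firm 2 with cost c maximizes (42 − (1/2)(q₁+q₂) − c)·q₂, giving q₂(c) = (42 − c − (1/2)q₁).
E[c₂] = 2/5·2 + 2/5·7 + 1/5·11 = 5.8
Firm 1's FOC against E[q₂] yields q₁ = (42 − 2·4 + E[c₂])/(3/2) = (42 − 8 + 5.8)/(3/2) = 26.5333.

26.53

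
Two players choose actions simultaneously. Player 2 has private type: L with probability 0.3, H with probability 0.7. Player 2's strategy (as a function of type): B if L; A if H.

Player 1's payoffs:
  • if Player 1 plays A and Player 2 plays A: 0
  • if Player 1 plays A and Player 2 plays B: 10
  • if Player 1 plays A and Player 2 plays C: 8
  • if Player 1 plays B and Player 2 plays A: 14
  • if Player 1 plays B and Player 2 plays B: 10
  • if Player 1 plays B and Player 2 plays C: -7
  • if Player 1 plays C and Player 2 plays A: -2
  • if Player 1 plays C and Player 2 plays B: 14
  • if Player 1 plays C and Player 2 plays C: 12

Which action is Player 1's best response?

Compute Player 1's expected payoff for each action, taking the expectation over Player 2's type.
E[A] = 0.3·(10) + 0.7·(0) = 3
E[B] = 0.3·(10) + 0.7·(14) = 12.8
E[C] = 0.3·(14) + 0.7·(-2) = 2.8
Best response: B (12.8 is the largest).

B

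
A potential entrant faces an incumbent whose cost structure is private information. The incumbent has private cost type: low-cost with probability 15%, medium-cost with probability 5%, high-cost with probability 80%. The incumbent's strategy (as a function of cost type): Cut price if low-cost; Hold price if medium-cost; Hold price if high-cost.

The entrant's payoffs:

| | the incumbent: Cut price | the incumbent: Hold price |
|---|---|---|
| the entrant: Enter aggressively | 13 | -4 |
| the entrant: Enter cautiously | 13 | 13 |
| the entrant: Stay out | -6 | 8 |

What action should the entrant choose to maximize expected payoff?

Enter cautiously

E[Enter aggressively] = 0.15·(13) + 0.05·(-4) + 0.8·(-4) = -1.45
E[Enter cautiously] = 0.15·(13) + 0.05·(13) + 0.8·(13) = 13
E[Stay out] = 0.15·(-6) + 0.05·(8) + 0.8·(8) = 5.9
Best response: Enter cautiously (13 is the largest).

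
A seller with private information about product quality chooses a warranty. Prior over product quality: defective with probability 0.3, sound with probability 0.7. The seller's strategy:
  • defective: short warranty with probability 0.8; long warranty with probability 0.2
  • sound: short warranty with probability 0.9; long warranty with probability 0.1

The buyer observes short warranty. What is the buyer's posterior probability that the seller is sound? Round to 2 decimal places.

0.72

Apply Bayes' rule using the sender's strategy as the likelihood.
P(short warranty) = 0.3·0.8 + 0.7·0.9 = 0.87
P(sound | short warranty) = (0.7·0.9) / 0.87 = 0.63 / 0.87 = 0.724138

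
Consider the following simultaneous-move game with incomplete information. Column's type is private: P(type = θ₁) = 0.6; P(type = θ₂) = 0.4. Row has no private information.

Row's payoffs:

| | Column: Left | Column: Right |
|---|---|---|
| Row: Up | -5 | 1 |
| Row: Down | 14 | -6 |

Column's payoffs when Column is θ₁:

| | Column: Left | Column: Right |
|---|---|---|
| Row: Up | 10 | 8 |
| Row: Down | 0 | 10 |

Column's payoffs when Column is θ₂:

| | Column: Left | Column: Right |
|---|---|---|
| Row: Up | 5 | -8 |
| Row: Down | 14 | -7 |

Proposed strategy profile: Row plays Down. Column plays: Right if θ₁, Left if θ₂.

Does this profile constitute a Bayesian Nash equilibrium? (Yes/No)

Yes

A profile is a BNE iff every type of every player is best-responding given beliefs about the other side.
Row plays Down: E[Down] = 0.6·(-6) + 0.4·(14) = 2; E[Up] = -1.4. Best-responding. ✓
Column (type θ₁), facing Down: Left gives 0, Right gives 10. Proposed Right is best. ✓
Column (type θ₂), facing Down: Left gives 14, Right gives -7. Proposed Left is best. ✓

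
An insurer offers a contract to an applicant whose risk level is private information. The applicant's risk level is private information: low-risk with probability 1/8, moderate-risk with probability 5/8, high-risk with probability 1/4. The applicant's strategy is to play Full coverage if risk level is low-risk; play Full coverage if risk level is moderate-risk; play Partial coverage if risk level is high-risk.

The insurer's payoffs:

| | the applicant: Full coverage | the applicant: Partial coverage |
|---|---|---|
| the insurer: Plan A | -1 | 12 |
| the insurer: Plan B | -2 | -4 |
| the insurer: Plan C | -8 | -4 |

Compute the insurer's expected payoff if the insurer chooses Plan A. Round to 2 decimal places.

2.25

E[Plan A] = 1/8·(-1) + 5/8·(-1) + 1/4·12 = (-1/8) + (-5/8) + 3 = 9/4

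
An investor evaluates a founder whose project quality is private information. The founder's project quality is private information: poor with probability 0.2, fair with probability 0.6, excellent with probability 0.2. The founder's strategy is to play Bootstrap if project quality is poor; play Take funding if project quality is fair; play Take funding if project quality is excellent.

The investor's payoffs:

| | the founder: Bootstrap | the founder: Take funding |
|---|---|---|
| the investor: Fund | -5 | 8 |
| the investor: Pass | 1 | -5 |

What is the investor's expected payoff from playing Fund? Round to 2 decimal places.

E[Fund] = 0.2·(-5) + 0.6·8 + 0.2·8 = (-1) + 4.8 + 1.6 = 5.4

5.40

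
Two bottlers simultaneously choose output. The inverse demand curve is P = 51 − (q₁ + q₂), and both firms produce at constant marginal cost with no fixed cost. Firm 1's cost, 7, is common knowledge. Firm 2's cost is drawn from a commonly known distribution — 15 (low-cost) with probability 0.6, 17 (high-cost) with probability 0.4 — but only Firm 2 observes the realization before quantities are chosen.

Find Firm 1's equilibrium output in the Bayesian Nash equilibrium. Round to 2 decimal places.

17.60

Type-c best response for Firm 2: q₂(c) = (51 − c)/2 − q₁/2.
Firm 1 maximizes expected profit; its first-order condition is 51 − 2q₁ − E[q₂] − 7 = 0.
Substituting E[q₂] and solving: E[c₂] = 15.8, so q₁ = (51 − 2·7 + 15.8)/3 = 17.6.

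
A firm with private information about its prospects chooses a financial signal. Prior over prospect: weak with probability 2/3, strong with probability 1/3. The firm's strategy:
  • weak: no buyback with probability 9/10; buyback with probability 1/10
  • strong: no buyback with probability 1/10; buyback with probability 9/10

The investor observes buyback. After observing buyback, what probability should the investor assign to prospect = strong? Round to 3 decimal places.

P(buyback) = (2/3)·(1/10) + (1/3)·(9/10) = 11/30
P(strong | buyback) = ((1/3)·(9/10)) / (11/30) = (3/10) / (11/30) = 9/11

0.818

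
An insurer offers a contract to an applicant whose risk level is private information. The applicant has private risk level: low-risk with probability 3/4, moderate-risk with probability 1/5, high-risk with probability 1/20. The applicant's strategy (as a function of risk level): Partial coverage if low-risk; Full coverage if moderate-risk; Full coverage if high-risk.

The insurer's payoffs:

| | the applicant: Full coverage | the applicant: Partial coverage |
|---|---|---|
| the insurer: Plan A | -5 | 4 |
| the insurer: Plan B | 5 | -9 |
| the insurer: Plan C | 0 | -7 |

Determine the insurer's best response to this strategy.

Plan A

Compute the insurer's expected payoff for each action, taking the expectation over the applicant's type.
E[Plan A] = 3/4·(4) + 1/5·(-5) + 1/20·(-5) = 7/4
E[Plan B] = 3/4·(-9) + 1/5·(5) + 1/20·(5) = -11/2
E[Plan C] = 3/4·(-7) + 1/5·(0) + 1/20·(0) = -21/4
Best response: Plan A (7/4 is the largest).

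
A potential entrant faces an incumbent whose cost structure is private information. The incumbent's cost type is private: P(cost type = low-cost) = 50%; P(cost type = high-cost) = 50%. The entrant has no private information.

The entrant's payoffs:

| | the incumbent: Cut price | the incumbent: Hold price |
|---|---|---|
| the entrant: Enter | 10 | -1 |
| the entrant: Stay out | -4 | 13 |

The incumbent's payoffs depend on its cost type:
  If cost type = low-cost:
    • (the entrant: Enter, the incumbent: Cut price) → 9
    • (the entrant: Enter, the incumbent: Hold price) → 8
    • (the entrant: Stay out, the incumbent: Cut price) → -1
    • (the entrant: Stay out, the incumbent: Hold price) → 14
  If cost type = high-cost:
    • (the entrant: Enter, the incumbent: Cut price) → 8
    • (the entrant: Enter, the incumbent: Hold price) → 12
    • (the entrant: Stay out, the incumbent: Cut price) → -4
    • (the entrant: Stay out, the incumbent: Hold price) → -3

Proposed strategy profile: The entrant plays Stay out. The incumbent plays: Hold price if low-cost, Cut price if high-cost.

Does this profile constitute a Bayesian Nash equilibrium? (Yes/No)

The entrant plays Stay out: E[Stay out] = 0.5·(13) + 0.5·(-4) = 4.5; E[Enter] = 4.5. Best-responding. ✓
The incumbent (cost type low-cost), facing Stay out: Cut price gives -1, Hold price gives 14. Proposed Hold price is best. ✓
The incumbent (cost type high-cost), facing Stay out: Cut price gives -4, Hold price gives -3. Proposed Cut price is not best — profitable deviation exists. ✗

No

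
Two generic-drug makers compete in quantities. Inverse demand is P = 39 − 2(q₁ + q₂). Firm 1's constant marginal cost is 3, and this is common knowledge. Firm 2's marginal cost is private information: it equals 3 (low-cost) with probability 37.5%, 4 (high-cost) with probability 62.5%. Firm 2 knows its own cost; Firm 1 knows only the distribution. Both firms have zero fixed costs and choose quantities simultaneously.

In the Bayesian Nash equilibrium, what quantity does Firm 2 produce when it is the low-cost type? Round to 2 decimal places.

Type-c best response for Firm 2: q₂(c) = (39 − c)/4 − q₁/2.
Firm 1 maximizes expected profit; its first-order condition is 39 − 4q₁ − 2E[q₂] − 3 = 0.
Substituting E[q₂] and solving: E[c₂] = 3.625, so q₁ = (39 − 2·3 + 3.625)/6 = 6.10417.
q₂(low-cost) = (39 − 3 − 2·6.10417)/4 = 5.94792.

5.95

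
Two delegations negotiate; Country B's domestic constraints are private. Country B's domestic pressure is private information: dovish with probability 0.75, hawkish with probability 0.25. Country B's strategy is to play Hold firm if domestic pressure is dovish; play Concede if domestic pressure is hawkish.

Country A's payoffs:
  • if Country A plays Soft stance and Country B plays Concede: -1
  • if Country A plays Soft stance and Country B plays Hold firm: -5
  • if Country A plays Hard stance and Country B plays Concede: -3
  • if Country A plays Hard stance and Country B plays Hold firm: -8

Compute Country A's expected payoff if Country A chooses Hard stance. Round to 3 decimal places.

-6.750

Take the expectation over Country B's domestic pressure, weighting each type's action by its prior probability.
E[Hard stance] = 0.75·(-8) + 0.25·(-3) = (-6) + (-0.75) = -6.75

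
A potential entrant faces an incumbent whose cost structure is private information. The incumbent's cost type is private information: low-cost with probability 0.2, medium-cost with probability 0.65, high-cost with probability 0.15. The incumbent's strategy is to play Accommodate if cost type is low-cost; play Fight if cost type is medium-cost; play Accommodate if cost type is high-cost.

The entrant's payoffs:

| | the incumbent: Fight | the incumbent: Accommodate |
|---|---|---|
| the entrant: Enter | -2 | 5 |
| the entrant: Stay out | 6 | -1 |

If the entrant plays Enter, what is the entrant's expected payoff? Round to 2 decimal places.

E[Enter] = 0.2·5 + 0.65·(-2) + 0.15·5 = 1 + (-1.3) + 0.75 = 0.45

0.45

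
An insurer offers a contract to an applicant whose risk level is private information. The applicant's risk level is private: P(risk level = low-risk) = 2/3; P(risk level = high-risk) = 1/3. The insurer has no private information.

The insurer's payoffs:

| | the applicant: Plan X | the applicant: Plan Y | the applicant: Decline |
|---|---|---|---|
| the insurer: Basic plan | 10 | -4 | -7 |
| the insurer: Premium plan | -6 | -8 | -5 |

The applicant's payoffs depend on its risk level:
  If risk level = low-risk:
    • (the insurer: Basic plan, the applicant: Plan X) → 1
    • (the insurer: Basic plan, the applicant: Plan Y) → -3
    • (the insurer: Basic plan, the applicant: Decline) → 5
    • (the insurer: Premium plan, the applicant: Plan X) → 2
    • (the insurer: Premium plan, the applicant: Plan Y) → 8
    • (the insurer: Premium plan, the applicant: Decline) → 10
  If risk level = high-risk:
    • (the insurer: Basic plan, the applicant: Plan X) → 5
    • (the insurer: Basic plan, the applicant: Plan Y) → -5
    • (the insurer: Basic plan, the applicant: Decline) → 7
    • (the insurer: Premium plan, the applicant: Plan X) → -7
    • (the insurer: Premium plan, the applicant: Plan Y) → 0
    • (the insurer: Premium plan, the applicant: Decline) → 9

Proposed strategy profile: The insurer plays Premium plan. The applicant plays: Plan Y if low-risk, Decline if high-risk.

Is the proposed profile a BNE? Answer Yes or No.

A profile is a BNE iff every type of every player is best-responding given beliefs about the other side.
The insurer plays Premium plan: E[Premium plan] = 2/3·(-8) + 1/3·(-5) = -7; E[Basic plan] = -5. Not best-responding. ✗
The applicant (risk level low-risk), facing Premium plan: Plan X gives 2, Plan Y gives 8, Decline gives 10. Proposed Plan Y is not best — profitable deviation exists. ✗
The applicant (risk level high-risk), facing Premium plan: Plan X gives -7, Plan Y gives 0, Decline gives 9. Proposed Decline is best. ✓

No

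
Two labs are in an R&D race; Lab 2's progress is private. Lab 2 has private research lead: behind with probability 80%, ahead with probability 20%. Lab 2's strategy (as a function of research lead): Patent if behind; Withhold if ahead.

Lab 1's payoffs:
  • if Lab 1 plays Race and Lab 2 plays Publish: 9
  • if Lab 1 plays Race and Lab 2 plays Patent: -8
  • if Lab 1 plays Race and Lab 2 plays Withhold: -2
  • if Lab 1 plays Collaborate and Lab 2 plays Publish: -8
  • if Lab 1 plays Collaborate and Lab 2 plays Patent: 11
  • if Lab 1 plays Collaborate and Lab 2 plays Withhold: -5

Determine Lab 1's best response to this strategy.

Compute Lab 1's expected payoff for each action, taking the expectation over Lab 2's type.
E[Race] = 0.8·(-8) + 0.2·(-2) = -6.8
E[Collaborate] = 0.8·(11) + 0.2·(-5) = 7.8
Best response: Collaborate (7.8 is the largest).

Collaborate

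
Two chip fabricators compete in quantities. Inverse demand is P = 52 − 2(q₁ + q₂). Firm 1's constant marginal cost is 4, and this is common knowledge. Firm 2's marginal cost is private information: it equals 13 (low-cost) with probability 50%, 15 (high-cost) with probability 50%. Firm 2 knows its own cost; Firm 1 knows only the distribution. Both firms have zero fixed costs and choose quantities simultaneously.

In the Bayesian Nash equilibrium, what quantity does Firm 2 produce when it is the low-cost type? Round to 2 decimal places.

Type-c best response for Firm 2: q₂(c) = (52 − c)/4 − q₁/2.
Firm 1 maximizes expected profit; its first-order condition is 52 − 4q₁ − 2E[q₂] − 4 = 0.
Substituting E[q₂] and solving: E[c₂] = 14, so q₁ = (52 − 2·4 + 14)/6 = 9.66667.
q₂(low-cost) = (52 − 13 − 2·9.66667)/4 = 4.91667.

4.92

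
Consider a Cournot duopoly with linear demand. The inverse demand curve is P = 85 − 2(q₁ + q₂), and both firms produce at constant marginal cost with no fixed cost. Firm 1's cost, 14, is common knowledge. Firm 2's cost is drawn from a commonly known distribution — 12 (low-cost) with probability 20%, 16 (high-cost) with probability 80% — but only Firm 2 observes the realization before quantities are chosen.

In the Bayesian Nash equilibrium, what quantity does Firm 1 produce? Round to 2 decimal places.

12.03

Firm 2 with cost c maximizes (85 − 2(q₁+q₂) − c)·q₂, giving q₂(c) = (85 − c − 2q₁)/4.
E[c₂] = 0.2·12 + 0.8·16 = 15.2
Firm 1's FOC against E[q₂] yields q₁ = (85 − 2·14 + E[c₂])/6 = (85 − 28 + 15.2)/6 = 12.0333.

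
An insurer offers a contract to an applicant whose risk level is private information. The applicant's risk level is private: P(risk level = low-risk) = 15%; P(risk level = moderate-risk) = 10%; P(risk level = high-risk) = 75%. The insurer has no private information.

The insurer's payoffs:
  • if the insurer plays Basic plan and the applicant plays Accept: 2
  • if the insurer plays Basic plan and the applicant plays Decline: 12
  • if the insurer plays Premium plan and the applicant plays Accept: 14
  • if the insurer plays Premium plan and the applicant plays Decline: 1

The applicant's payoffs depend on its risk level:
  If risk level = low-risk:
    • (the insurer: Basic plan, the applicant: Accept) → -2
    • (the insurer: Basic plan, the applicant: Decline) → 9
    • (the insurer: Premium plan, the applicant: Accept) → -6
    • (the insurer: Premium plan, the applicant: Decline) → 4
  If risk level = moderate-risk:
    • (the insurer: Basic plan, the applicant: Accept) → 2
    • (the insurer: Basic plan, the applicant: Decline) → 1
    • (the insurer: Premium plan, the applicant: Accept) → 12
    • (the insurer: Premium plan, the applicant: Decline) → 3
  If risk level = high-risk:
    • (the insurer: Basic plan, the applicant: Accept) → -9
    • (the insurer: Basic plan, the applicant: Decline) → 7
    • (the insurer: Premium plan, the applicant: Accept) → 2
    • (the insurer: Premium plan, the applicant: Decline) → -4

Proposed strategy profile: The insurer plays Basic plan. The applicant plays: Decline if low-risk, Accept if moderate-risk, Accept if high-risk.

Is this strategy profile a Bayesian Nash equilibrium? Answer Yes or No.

No

The insurer plays Basic plan: E[Basic plan] = 0.15·(12) + 0.1·(2) + 0.75·(2) = 3.5; E[Premium plan] = 12.05. Not best-responding. ✗
The applicant (risk level low-risk), facing Basic plan: Accept gives -2, Decline gives 9. Proposed Decline is best. ✓
The applicant (risk level moderate-risk), facing Basic plan: Accept gives 2, Decline gives 1. Proposed Accept is best. ✓
The applicant (risk level high-risk), facing Basic plan: Accept gives -9, Decline gives 7. Proposed Accept is not best — profitable deviation exists. ✗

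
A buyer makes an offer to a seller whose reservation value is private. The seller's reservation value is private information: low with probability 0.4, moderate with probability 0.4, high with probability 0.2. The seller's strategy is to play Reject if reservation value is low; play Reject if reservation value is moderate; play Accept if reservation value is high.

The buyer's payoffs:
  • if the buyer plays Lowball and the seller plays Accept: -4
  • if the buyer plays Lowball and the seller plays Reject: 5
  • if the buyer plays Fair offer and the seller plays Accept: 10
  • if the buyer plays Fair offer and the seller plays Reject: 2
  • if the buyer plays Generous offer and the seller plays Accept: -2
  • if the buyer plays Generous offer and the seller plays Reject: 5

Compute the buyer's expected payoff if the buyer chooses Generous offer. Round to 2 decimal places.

3.60

E[Generous offer] = 0.4·5 + 0.4·5 + 0.2·(-2) = 2 + 2 + (-0.4) = 3.6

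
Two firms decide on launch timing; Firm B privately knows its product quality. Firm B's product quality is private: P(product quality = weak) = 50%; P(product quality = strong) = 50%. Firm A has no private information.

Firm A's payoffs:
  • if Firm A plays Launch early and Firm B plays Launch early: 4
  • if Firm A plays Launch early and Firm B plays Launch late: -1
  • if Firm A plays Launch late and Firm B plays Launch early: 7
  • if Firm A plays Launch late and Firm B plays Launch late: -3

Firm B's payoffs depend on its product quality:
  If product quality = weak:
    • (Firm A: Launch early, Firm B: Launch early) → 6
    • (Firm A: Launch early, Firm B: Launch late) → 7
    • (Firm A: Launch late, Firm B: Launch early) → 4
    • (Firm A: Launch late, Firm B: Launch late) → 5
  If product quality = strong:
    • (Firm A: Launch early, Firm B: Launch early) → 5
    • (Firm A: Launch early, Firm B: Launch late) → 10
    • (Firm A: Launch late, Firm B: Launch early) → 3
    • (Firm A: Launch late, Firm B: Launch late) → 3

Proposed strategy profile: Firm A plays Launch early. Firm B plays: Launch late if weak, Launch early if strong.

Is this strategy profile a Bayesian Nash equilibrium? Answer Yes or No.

No

Firm A plays Launch early: E[Launch early] = 0.5·(-1) + 0.5·(4) = 1.5; E[Launch late] = 2. Not best-responding. ✗
Firm B (product quality weak), facing Launch early: Launch early gives 6, Launch late gives 7. Proposed Launch late is best. ✓
Firm B (product quality strong), facing Launch early: Launch early gives 5, Launch late gives 10. Proposed Launch early is not best — profitable deviation exists. ✗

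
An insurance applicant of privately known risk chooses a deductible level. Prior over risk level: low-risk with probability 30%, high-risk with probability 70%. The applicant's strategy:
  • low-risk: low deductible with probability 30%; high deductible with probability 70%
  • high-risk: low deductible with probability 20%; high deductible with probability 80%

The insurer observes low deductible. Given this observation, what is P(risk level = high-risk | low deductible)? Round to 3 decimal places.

P(low deductible) = 0.3·0.3 + 0.7·0.2 = 0.23
P(high-risk | low deductible) = (0.7·0.2) / 0.23 = 0.14 / 0.23 = 0.608696

0.609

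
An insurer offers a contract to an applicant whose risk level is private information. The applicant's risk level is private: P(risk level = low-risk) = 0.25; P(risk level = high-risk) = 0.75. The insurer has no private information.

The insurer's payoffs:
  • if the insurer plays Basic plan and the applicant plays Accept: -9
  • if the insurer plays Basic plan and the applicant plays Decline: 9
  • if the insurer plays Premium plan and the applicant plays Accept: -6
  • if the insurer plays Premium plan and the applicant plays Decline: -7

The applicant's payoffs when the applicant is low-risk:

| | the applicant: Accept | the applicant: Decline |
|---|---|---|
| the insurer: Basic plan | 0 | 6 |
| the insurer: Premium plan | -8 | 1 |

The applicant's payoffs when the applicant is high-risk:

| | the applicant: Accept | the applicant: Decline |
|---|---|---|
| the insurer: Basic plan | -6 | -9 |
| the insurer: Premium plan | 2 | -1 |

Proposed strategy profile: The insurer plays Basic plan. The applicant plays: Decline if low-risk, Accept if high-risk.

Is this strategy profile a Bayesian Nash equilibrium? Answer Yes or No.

Yes

The insurer plays Basic plan: E[Basic plan] = 0.25·(9) + 0.75·(-9) = -4.5; E[Premium plan] = -6.25. Best-responding. ✓
The applicant (risk level low-risk), facing Basic plan: Accept gives 0, Decline gives 6. Proposed Decline is best. ✓
The applicant (risk level high-risk), facing Basic plan: Accept gives -6, Decline gives -9. Proposed Accept is best. ✓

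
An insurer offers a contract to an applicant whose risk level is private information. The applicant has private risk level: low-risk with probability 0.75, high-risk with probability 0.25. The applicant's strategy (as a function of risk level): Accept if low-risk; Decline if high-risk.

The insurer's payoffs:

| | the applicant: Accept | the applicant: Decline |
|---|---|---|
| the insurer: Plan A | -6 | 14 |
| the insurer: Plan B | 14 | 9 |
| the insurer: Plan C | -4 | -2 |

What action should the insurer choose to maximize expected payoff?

Plan B

E[Plan A] = 0.75·(-6) + 0.25·(14) = -1
E[Plan B] = 0.75·(14) + 0.25·(9) = 12.75
E[Plan C] = 0.75·(-4) + 0.25·(-2) = -3.5
Best response: Plan B (12.75 is the largest).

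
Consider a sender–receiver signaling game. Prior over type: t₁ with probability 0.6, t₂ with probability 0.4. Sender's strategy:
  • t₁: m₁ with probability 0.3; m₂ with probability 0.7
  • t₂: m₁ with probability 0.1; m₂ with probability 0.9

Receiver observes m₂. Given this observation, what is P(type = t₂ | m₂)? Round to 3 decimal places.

0.462

Apply Bayes' rule using the sender's strategy as the likelihood.
P(m₂) = 0.6·0.7 + 0.4·0.9 = 0.78
P(t₂ | m₂) = (0.4·0.9) / 0.78 = 0.36 / 0.78 = 0.461538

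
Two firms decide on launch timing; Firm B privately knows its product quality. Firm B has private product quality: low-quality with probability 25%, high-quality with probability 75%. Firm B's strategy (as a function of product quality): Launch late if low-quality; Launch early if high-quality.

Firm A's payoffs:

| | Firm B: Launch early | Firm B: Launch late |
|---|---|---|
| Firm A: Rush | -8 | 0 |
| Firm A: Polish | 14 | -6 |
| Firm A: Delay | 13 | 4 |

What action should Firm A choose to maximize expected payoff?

Delay

Compute Firm A's expected payoff for each action, taking the expectation over Firm B's type.
E[Rush] = 0.25·(0) + 0.75·(-8) = -6
E[Polish] = 0.25·(-6) + 0.75·(14) = 9
E[Delay] = 0.25·(4) + 0.75·(13) = 10.75
Best response: Delay (10.75 is the largest).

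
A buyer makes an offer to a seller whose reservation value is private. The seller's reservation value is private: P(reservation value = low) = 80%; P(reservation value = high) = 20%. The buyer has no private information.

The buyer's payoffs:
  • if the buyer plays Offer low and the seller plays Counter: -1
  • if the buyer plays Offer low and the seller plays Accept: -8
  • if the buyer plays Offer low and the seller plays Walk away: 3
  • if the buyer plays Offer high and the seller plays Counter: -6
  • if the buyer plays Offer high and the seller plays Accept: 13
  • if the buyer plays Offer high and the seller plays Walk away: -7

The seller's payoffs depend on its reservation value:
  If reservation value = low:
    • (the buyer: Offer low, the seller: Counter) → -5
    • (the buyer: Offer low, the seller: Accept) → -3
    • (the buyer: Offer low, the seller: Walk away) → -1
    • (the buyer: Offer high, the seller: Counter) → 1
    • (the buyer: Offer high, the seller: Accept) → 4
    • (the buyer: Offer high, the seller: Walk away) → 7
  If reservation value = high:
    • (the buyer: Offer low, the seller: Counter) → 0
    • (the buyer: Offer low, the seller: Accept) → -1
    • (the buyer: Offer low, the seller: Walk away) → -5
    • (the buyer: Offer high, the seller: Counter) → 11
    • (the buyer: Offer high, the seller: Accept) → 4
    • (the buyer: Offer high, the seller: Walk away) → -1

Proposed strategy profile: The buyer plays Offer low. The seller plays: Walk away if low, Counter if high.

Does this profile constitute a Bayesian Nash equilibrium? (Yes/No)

Yes

A profile is a BNE iff every type of every player is best-responding given beliefs about the other side.
The buyer plays Offer low: E[Offer low] = 0.8·(3) + 0.2·(-1) = 2.2; E[Offer high] = -6.8. Best-responding. ✓
The seller (reservation value low), facing Offer low: Counter gives -5, Accept gives -3, Walk away gives -1. Proposed Walk away is best. ✓
The seller (reservation value high), facing Offer low: Counter gives 0, Accept gives -1, Walk away gives -5. Proposed Counter is best. ✓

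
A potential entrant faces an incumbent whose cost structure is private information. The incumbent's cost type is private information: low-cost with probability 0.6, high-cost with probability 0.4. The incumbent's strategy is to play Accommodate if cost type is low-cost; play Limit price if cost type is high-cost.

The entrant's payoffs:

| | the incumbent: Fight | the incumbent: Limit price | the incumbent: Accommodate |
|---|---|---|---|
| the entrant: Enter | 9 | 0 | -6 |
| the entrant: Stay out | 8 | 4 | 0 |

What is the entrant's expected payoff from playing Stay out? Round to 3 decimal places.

E[Stay out] = 0.6·0 + 0.4·4 = 0 + 1.6 = 1.6

1.600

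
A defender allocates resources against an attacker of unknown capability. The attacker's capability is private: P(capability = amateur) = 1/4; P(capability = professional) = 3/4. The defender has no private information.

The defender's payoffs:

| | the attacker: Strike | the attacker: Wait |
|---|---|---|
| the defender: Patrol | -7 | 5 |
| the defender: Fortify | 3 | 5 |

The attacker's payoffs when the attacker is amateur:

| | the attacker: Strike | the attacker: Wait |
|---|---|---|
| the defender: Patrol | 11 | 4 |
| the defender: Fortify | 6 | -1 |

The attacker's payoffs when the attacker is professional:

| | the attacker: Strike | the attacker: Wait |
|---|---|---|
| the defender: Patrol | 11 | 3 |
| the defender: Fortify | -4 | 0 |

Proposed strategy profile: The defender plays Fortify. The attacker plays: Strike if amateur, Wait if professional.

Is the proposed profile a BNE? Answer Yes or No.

Yes

The defender plays Fortify: E[Fortify] = 1/4·(3) + 3/4·(5) = 9/2; E[Patrol] = 2. Best-responding. ✓
The attacker (capability amateur), facing Fortify: Strike gives 6, Wait gives -1. Proposed Strike is best. ✓
The attacker (capability professional), facing Fortify: Strike gives -4, Wait gives 0. Proposed Wait is best. ✓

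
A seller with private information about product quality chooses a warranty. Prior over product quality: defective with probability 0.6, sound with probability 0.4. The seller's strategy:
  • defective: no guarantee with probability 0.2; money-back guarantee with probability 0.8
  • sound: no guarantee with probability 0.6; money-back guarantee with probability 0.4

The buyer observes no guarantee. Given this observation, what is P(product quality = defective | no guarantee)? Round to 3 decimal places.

P(no guarantee) = 0.6·0.2 + 0.4·0.6 = 0.36
P(defective | no guarantee) = (0.6·0.2) / 0.36 = 0.12 / 0.36 = 0.333333

0.333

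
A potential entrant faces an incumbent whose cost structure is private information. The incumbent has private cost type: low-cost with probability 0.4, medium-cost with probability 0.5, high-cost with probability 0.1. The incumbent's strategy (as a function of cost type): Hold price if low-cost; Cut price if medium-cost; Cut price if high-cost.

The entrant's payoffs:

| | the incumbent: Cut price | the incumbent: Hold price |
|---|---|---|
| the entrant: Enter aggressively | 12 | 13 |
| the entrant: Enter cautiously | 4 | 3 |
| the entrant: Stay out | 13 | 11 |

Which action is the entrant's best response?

Enter aggressively

Compute the entrant's expected payoff for each action, taking the expectation over the incumbent's type.
E[Enter aggressively] = 0.4·(13) + 0.5·(12) + 0.1·(12) = 12.4
E[Enter cautiously] = 0.4·(3) + 0.5·(4) + 0.1·(4) = 3.6
E[Stay out] = 0.4·(11) + 0.5·(13) + 0.1·(13) = 12.2
Best response: Enter aggressively (12.4 is the largest).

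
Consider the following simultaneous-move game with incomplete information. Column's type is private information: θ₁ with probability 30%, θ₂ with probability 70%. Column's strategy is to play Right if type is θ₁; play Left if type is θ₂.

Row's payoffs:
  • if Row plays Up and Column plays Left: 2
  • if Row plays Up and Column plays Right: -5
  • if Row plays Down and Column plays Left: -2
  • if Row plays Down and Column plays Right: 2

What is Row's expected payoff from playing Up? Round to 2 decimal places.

E[Up] = 0.3·(-5) + 0.7·2 = (-1.5) + 1.4 = -0.1

-0.10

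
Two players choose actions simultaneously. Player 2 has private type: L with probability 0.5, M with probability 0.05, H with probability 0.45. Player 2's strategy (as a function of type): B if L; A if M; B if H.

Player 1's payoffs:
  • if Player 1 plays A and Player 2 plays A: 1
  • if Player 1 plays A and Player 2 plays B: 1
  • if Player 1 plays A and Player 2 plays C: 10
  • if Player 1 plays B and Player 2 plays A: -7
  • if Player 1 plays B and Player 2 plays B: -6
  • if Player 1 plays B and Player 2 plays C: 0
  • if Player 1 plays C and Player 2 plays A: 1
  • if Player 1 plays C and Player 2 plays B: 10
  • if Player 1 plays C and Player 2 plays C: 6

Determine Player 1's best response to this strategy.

C

E[A] = 0.5·(1) + 0.05·(1) + 0.45·(1) = 1
E[B] = 0.5·(-6) + 0.05·(-7) + 0.45·(-6) = -6.05
E[C] = 0.5·(10) + 0.05·(1) + 0.45·(10) = 9.55
Best response: C (9.55 is the largest).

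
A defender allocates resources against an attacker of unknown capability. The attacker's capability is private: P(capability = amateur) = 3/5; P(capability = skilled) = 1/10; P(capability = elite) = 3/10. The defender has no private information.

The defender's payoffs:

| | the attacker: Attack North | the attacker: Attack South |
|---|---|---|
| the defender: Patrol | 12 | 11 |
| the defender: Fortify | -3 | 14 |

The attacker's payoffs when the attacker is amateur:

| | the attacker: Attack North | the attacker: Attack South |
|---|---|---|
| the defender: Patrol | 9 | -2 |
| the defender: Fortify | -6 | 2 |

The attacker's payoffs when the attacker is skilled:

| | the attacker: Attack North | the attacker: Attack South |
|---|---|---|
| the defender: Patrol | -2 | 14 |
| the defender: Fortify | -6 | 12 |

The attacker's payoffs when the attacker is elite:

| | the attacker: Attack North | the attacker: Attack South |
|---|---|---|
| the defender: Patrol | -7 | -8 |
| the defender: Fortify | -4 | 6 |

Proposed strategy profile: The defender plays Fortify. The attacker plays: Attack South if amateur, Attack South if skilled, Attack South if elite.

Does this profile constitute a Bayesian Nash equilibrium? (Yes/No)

A profile is a BNE iff every type of every player is best-responding given beliefs about the other side.
The defender plays Fortify: E[Fortify] = 3/5·(14) + 1/10·(14) + 3/10·(14) = 14; E[Patrol] = 11. Best-responding. ✓
The attacker (capability amateur), facing Fortify: Attack North gives -6, Attack South gives 2. Proposed Attack South is best. ✓
The attacker (capability skilled), facing Fortify: Attack North gives -6, Attack South gives 12. Proposed Attack South is best. ✓
The attacker (capability elite), facing Fortify: Attack North gives -4, Attack South gives 6. Proposed Attack South is best. ✓

Yes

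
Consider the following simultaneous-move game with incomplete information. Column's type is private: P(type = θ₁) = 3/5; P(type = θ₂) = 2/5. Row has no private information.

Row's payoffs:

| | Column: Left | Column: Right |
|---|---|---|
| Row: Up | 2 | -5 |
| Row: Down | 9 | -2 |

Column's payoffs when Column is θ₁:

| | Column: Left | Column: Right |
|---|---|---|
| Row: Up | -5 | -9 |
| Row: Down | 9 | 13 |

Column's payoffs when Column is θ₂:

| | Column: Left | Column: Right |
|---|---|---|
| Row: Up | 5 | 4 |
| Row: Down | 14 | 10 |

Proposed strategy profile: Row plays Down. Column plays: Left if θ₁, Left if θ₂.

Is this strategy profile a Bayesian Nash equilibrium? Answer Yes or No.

No

Row plays Down: E[Down] = 3/5·(9) + 2/5·(9) = 9; E[Up] = 2. Best-responding. ✓
Column (type θ₁), facing Down: Left gives 9, Right gives 13. Proposed Left is not best — profitable deviation exists. ✗
Column (type θ₂), facing Down: Left gives 14, Right gives 10. Proposed Left is best. ✓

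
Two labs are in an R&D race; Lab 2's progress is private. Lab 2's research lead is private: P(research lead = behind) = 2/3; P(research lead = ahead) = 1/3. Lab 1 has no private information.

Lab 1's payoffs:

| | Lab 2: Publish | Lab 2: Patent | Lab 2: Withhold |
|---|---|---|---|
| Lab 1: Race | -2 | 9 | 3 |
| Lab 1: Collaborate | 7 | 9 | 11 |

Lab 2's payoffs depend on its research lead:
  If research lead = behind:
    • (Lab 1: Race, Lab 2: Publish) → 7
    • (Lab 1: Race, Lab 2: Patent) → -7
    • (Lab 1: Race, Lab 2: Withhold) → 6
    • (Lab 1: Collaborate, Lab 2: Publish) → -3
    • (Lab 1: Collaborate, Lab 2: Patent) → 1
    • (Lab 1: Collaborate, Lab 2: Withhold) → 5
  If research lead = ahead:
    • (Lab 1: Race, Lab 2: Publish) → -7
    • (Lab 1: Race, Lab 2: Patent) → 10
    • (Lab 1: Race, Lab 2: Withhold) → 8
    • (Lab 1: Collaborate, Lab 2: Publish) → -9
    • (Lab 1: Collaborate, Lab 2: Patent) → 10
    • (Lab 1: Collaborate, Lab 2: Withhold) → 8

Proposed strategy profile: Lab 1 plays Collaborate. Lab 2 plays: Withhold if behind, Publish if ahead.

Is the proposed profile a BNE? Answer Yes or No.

No

Lab 1 plays Collaborate: E[Collaborate] = 2/3·(11) + 1/3·(7) = 29/3; E[Race] = 4/3. Best-responding. ✓
Lab 2 (research lead behind), facing Collaborate: Publish gives -3, Patent gives 1, Withhold gives 5. Proposed Withhold is best. ✓
Lab 2 (research lead ahead), facing Collaborate: Publish gives -9, Patent gives 10, Withhold gives 8. Proposed Publish is not best — profitable deviation exists. ✗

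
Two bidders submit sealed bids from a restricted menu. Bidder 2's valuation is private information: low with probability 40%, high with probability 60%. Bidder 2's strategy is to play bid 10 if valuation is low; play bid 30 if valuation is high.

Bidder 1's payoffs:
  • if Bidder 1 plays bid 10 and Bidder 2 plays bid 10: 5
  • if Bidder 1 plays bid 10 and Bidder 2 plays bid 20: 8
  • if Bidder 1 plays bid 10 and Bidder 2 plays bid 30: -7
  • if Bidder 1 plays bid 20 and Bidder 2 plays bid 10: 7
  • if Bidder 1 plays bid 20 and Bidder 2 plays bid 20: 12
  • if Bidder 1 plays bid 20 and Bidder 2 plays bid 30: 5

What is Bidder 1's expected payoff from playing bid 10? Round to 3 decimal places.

-2.200

E[bid 10] = 0.4·5 + 0.6·(-7) = 2 + (-4.2) = -2.2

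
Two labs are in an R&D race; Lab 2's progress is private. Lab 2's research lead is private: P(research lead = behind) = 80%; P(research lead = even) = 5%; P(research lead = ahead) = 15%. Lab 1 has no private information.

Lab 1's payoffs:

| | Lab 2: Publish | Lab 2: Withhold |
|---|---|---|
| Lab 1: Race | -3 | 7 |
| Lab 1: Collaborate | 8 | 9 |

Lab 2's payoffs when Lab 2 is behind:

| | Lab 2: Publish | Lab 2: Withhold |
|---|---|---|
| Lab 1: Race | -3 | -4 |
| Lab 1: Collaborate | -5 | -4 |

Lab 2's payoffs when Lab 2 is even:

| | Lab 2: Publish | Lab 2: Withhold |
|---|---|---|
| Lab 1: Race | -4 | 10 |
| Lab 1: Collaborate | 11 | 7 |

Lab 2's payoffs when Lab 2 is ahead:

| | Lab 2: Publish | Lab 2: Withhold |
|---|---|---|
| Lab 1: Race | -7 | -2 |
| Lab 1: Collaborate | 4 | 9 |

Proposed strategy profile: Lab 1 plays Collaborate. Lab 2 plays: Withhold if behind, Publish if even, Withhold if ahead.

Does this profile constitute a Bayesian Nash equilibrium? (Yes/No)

Yes

A profile is a BNE iff every type of every player is best-responding given beliefs about the other side.
Lab 1 plays Collaborate: E[Collaborate] = 0.8·(9) + 0.05·(8) + 0.15·(9) = 8.95; E[Race] = 6.5. Best-responding. ✓
Lab 2 (research lead behind), facing Collaborate: Publish gives -5, Withhold gives -4. Proposed Withhold is best. ✓
Lab 2 (research lead even), facing Collaborate: Publish gives 11, Withhold gives 7. Proposed Publish is best. ✓
Lab 2 (research lead ahead), facing Collaborate: Publish gives 4, Withhold gives 9. Proposed Withhold is best. ✓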